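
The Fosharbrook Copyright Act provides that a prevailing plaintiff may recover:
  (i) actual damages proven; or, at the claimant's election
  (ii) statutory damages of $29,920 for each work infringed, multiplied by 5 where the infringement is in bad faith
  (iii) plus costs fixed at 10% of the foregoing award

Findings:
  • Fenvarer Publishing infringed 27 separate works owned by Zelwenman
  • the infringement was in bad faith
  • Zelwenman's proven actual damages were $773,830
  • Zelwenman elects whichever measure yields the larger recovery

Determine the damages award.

Statutory damages: 27 × $29,920 = $807,840
Multiplied by 5: 5 × $807,840 = $4,039,200
Greater of actual damages ($773,830) or enhanced statutory damages ($4,039,200): $4,039,200
Costs: 10% of $4,039,200 = $403,920
Award plus costs: $4,039,200 + $403,920 = $4,443,120

Award: $4,443,120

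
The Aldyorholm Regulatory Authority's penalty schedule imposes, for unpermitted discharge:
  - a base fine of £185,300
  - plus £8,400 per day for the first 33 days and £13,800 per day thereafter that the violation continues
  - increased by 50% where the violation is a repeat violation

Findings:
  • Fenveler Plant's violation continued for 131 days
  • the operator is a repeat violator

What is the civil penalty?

£2,722,350

First 33 days: 33 × £8,400 = £277,200
Remaining days: (131 − 33) × £13,800 = £1,352,400
Per-day component: £277,200 + £1,352,400 = £1,629,600
Base plus per-day: £185,300 + £1,629,600 = £1,814,900
Enhancement: 50% of £1,814,900 = £907,450
Enhanced fine: £1,814,900 + £907,450 = £2,722,350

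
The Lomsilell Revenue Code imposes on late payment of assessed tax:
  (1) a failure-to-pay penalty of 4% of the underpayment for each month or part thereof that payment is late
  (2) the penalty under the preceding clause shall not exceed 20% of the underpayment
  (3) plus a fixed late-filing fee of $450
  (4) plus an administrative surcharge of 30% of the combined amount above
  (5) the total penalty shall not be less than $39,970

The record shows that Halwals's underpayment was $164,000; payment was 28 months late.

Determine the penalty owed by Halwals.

Accrued rate: 4% × 28 = 112%, capped at 20% → 20%
Failure-to-pay penalty: 20% of $164,000 = $32,800
Penalty before surcharge: $32,800 + $450 = $33,250
Administrative surcharge: 30% of $33,250 = $9,975
Total penalty: $33,250 + $9,975 = $43,225
Minimum $39,970: $43,225 meets the minimum, no increase.

$43,225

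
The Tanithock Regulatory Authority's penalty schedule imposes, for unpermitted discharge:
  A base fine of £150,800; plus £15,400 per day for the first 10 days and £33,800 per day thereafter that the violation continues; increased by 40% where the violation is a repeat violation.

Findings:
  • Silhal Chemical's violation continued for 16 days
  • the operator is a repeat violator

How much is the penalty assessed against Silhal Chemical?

First 10 days: 10 × £15,400 = £154,000
Remaining days: (16 − 10) × £33,800 = £202,800
Per-day component: £154,000 + £202,800 = £356,800
Base plus per-day: £150,800 + £356,800 = £507,600
Enhancement: 40% of £507,600 = £203,040
Enhanced fine: £507,600 + £203,040 = £710,640

£710,640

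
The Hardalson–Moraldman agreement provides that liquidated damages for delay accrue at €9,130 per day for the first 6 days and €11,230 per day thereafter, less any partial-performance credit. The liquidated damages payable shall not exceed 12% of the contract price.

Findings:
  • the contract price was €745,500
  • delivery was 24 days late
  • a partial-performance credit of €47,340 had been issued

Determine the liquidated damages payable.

€89,460

First 6 days: 6 × €9,130 = €54,780
Remaining days: (24 − 6) × €11,230 = €202,140
Accrued per-day damages: €54,780 + €202,140 = €256,920
Less partial-performance credit: €256,920 − €47,340 = €209,580
Cap: 12% of €745,500 = €89,460
Cap at €89,460: €209,580 exceeds the cap → €89,460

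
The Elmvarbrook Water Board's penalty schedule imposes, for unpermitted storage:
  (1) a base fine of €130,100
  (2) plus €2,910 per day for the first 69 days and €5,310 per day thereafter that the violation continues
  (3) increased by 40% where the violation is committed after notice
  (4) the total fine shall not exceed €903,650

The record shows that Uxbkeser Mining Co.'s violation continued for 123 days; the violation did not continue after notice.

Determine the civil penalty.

First 69 days: 69 × €2,910 = €200,790
Remaining days: (123 − 69) × €5,310 = €286,740
Per-day component: €200,790 + €286,740 = €487,530
Base plus per-day: €130,100 + €487,530 = €617,630
The violation did not continue after notice: no 40% increase.
Cap at €903,650: €617,630 is within the cap, no reduction.

Civil penalty: €617,630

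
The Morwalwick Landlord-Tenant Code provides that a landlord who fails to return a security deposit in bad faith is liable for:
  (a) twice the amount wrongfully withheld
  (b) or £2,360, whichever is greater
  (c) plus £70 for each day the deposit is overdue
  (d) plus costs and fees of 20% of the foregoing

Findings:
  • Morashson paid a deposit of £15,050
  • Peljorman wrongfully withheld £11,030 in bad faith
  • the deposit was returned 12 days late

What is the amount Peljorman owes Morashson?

£27,480

Doubled: 2 × £11,030 = £22,060
Minimum £2,360: £22,060 meets the minimum, no increase.
Late-return penalty: 12 × £70 = £840
Damages plus late penalty: £22,060 + £840 = £22,900
Costs and fees: 20% of £22,900 = £4,580
Total recovery: £22,900 + £4,580 = £27,480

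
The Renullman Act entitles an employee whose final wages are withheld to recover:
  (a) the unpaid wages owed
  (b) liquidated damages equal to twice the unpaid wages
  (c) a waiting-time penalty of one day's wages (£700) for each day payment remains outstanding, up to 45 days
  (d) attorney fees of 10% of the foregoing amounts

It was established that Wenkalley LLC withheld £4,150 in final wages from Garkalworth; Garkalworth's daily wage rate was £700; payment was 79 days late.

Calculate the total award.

£48,345

Doubled: 2 × £4,150 = £8,300
Penalty days: min(79, 45) = 45
Waiting-time penalty: 45 × £700 = £31,500
Subtotal: £4,150 + £8,300 + £31,500 = £43,950
Attorney fees: 10% of £43,950 = £4,395
Total award: £43,950 + £4,395 = £48,345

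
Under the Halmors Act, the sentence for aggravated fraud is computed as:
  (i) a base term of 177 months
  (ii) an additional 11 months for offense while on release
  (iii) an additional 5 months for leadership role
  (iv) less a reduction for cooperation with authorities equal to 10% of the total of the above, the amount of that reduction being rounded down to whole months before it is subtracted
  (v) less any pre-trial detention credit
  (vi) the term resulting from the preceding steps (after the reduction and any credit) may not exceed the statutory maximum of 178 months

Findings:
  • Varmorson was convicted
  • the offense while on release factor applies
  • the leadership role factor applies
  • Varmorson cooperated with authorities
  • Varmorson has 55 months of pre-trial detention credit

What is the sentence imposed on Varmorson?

Sentence: 119 months

Offense while on release enhancement: +11 months
Leadership role enhancement: +5 months
Adjusted term: 177 months + 11 months + 5 months = 193 months
Cooperation with authorities reduction: 10% of 193 months = 19 months (rounded down)
After reduction: 193 − 19 = 174 months
Less pre-trial detention credit: 174 months − 55 months = 119 months
Cap at 178 months: 119 months is within the cap, no reduction.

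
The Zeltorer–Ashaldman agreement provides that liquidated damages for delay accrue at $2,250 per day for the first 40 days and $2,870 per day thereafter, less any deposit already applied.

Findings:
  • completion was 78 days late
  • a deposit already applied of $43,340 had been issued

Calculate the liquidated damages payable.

First 40 days: 40 × $2,250 = $90,000
Remaining days: (78 − 40) × $2,870 = $109,060
Accrued per-day damages: $90,000 + $109,060 = $199,060
Less deposit already applied: $199,060 − $43,340 = $155,720

$155,720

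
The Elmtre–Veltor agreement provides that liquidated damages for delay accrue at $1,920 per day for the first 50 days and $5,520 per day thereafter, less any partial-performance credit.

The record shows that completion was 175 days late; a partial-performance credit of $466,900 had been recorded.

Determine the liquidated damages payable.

$319,100

First 50 days: 50 × $1,920 = $96,000
Remaining days: (175 − 50) × $5,520 = $690,000
Accrued per-day damages: $96,000 + $690,000 = $786,000
Less partial-performance credit: $786,000 − $466,900 = $319,100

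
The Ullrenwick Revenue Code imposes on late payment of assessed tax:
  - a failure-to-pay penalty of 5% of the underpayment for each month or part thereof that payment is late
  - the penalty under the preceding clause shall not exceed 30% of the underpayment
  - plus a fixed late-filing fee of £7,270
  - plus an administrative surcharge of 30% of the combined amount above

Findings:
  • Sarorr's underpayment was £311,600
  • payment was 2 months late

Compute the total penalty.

Penalty: £49,959

Accrued rate: 5% × 2 = 10%, capped at 30% → 10%
Failure-to-pay penalty: 10% of £311,600 = £31,160
Penalty before surcharge: £31,160 + £7,270 = £38,430
Administrative surcharge: 30% of £38,430 = £11,529
Total penalty: £38,430 + £11,529 = £49,959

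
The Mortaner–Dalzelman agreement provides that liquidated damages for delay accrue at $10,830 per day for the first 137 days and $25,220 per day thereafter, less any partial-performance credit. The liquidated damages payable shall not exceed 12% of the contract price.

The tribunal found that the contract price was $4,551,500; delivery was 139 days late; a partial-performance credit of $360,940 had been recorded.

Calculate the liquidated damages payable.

First 137 days: 137 × $10,830 = $1,483,710
Remaining days: (139 − 137) × $25,220 = $50,440
Accrued per-day damages: $1,483,710 + $50,440 = $1,534,150
Less partial-performance credit: $1,534,150 − $360,940 = $1,173,210
Cap: 12% of $4,551,500 = $546,180
Cap at $546,180: $1,173,210 exceeds the cap → $546,180

$546,180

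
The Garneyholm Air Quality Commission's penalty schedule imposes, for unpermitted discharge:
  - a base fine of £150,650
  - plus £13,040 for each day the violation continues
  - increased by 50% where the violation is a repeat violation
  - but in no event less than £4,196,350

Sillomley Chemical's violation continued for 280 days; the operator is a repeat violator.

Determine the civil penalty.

Per-day component: 280 × £13,040 = £3,651,200
Base plus per-day: £150,650 + £3,651,200 = £3,801,850
Enhancement: 50% of £3,801,850 = £1,900,925
Enhanced fine: £3,801,850 + £1,900,925 = £5,702,775
Minimum £4,196,350: £5,702,775 meets the minimum, no increase.

Civil penalty: £5,702,775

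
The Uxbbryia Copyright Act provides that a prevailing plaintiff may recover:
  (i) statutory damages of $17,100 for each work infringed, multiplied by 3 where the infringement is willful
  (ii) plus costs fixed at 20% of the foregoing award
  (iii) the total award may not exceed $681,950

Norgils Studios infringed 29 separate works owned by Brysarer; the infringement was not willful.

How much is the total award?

Award: $595,080

Statutory damages: 29 × $17,100 = $495,900
Infringement not willful: no ×3 enhancement.
Costs: 20% of $495,900 = $99,180
Award plus costs: $495,900 + $99,180 = $595,080
Cap at $681,950: $595,080 is within the cap, no reduction.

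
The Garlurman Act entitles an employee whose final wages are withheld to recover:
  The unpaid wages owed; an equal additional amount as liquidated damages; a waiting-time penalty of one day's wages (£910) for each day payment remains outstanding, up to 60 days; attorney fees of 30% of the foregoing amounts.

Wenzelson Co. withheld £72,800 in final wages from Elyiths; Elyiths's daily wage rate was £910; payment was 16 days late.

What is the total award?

£208,208

Liquidated damages (equal amount): £72,800
Penalty days: min(16, 60) = 16
Waiting-time penalty: 16 × £910 = £14,560
Subtotal: £72,800 + £72,800 + £14,560 = £160,160
Attorney fees: 30% of £160,160 = £48,048
Total award: £160,160 + £48,048 = £208,208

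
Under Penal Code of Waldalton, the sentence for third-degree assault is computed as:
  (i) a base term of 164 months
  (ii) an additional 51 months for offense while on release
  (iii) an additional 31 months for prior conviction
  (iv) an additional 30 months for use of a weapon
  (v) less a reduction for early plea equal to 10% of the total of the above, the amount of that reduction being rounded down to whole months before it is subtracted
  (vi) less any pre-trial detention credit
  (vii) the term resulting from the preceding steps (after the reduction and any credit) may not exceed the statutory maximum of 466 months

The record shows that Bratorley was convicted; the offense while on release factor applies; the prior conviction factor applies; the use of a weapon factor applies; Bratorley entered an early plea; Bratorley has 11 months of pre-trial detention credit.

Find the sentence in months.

238 months

Offense while on release enhancement: +51 months
Prior conviction enhancement: +31 months
Use of a weapon enhancement: +30 months
Adjusted term: 164 months + 51 months + 31 months + 30 months = 276 months
Early plea reduction: 10% of 276 months = 27 months (rounded down)
After reduction: 276 − 27 = 249 months
Less pre-trial detention credit: 249 months − 11 months = 238 months
Cap at 466 months: 238 months is within the cap, no reduction.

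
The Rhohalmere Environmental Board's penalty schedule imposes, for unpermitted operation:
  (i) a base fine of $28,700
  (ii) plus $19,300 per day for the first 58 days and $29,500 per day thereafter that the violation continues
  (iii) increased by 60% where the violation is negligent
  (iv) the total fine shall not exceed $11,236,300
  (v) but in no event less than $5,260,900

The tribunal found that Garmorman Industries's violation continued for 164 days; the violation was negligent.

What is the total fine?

First 58 days: 58 × $19,300 = $1,119,400
Remaining days: (164 − 58) × $29,500 = $3,127,000
Per-day component: $1,119,400 + $3,127,000 = $4,246,400
Base plus per-day: $28,700 + $4,246,400 = $4,275,100
Enhancement: 60% of $4,275,100 = $2,565,060
Enhanced fine: $4,275,100 + $2,565,060 = $6,840,160
Cap at $11,236,300: $6,840,160 is within the cap, no reduction.
Minimum $5,260,900: $6,840,160 meets the minimum, no increase.

$6,840,160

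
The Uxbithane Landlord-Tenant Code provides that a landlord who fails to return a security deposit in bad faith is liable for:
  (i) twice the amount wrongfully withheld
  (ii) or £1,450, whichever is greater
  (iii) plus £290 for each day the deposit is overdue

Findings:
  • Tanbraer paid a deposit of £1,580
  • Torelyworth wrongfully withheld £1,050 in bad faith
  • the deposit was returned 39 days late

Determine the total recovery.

Recovery: £13,410

Doubled: 2 × £1,050 = £2,100
Minimum £1,450: £2,100 meets the minimum, no increase.
Late-return penalty: 39 × £290 = £11,310
Damages plus late penalty: £2,100 + £11,310 = £13,410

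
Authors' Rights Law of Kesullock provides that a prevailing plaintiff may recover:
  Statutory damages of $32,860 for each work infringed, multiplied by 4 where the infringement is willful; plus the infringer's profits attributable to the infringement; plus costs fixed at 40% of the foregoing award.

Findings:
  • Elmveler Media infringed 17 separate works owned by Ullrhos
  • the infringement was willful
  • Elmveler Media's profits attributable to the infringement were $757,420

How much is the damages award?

Statutory damages: 17 × $32,860 = $558,620
Multiplied by 4: 4 × $558,620 = $2,234,480
Combined award: $2,234,480 + $757,420 = $2,991,900
Costs: 40% of $2,991,900 = $1,196,760
Award plus costs: $2,991,900 + $1,196,760 = $4,188,660

$4,188,660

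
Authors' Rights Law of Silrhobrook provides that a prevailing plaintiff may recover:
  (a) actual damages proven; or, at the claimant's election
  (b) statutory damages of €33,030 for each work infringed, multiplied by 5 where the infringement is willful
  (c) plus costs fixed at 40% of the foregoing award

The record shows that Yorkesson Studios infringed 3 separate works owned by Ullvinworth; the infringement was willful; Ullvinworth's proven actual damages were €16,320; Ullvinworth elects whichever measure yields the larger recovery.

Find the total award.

€693,630

Statutory damages: 3 × €33,030 = €99,090
Multiplied by 5: 5 × €99,090 = €495,450
Greater of actual damages (€16,320) or enhanced statutory damages (€495,450): €495,450
Costs: 40% of €495,450 = €198,180
Award plus costs: €495,450 + €198,180 = €693,630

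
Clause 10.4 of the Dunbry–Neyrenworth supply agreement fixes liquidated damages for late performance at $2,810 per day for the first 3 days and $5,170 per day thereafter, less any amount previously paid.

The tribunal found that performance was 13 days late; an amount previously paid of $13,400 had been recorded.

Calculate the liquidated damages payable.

$46,730

First 3 days: 3 × $2,810 = $8,430
Remaining days: (13 − 3) × $5,170 = $51,700
Accrued per-day damages: $8,430 + $51,700 = $60,130
Less amount previously paid: $60,130 − $13,400 = $46,730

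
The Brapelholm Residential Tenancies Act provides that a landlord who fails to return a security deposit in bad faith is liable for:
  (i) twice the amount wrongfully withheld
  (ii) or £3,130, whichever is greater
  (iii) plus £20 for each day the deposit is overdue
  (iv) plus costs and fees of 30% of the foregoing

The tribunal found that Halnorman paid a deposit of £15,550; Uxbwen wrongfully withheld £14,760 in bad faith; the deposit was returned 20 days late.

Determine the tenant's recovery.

Doubled: 2 × £14,760 = £29,520
Minimum £3,130: £29,520 meets the minimum, no increase.
Late-return penalty: 20 × £20 = £400
Damages plus late penalty: £29,520 + £400 = £29,920
Costs and fees: 30% of £29,920 = £8,976
Total recovery: £29,920 + £8,976 = £38,896

£38,896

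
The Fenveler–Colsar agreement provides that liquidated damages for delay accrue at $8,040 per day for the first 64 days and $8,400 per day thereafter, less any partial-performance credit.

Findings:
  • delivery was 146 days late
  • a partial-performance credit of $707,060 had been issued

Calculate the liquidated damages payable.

First 64 days: 64 × $8,040 = $514,560
Remaining days: (146 − 64) × $8,400 = $688,800
Accrued per-day damages: $514,560 + $688,800 = $1,203,360
Less partial-performance credit: $1,203,360 − $707,060 = $496,300

$496,300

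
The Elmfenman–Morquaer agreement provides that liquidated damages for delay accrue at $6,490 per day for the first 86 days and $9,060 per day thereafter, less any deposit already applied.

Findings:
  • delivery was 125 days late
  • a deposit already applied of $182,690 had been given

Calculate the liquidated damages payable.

$728,790

First 86 days: 86 × $6,490 = $558,140
Remaining days: (125 − 86) × $9,060 = $353,340
Accrued per-day damages: $558,140 + $353,340 = $911,480
Less deposit already applied: $911,480 − $182,690 = $728,790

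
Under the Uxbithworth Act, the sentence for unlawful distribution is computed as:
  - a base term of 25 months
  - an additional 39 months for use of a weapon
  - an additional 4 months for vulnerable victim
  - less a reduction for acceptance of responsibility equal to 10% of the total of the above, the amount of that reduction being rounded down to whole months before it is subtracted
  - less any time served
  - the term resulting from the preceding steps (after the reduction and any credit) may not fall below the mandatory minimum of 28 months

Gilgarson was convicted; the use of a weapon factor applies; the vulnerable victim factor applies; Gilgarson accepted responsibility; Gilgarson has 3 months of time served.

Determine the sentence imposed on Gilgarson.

Use of a weapon enhancement: +39 months
Vulnerable victim enhancement: +4 months
Adjusted term: 25 months + 39 months + 4 months = 68 months
Acceptance of responsibility reduction: 10% of 68 months = 6 months (rounded down)
After reduction: 68 − 6 = 62 months
Less time served: 62 months − 3 months = 59 months
Minimum 28 months: 59 months meets the minimum, no increase.

59 months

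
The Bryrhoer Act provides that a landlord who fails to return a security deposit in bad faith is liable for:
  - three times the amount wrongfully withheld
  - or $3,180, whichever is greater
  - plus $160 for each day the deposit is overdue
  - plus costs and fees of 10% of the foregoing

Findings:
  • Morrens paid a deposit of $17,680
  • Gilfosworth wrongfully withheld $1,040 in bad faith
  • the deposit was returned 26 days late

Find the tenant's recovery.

$8,074

Trebled: 3 × $1,040 = $3,120
Minimum $3,180: $3,120 is below the minimum → $3,180
Late-return penalty: 26 × $160 = $4,160
Damages plus late penalty: $3,180 + $4,160 = $7,340
Costs and fees: 10% of $7,340 = $734
Total recovery: $7,340 + $734 = $8,074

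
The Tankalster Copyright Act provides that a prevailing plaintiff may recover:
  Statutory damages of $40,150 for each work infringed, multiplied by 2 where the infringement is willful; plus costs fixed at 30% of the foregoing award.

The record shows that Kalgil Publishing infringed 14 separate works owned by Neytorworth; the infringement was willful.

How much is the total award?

$1,461,460

Statutory damages: 14 × $40,150 = $562,100
Doubled: 2 × $562,100 = $1,124,200
Costs: 30% of $1,124,200 = $337,260
Award plus costs: $1,124,200 + $337,260 = $1,461,460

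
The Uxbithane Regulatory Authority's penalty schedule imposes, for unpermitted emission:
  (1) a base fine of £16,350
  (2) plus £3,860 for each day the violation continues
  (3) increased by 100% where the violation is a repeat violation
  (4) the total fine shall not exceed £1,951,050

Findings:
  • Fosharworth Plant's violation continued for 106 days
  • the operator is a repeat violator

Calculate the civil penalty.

£851,020

Per-day component: 106 × £3,860 = £409,160
Base plus per-day: £16,350 + £409,160 = £425,510
Enhancement: 100% of £425,510 = £425,510
Enhanced fine: £425,510 + £425,510 = £851,020
Cap at £1,951,050: £851,020 is within the cap, no reduction.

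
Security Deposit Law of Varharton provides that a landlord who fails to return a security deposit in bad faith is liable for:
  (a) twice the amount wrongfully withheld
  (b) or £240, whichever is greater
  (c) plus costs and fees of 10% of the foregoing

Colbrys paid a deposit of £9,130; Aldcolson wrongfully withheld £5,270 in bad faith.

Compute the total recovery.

£11,594

Doubled: 2 × £5,270 = £10,540
Minimum £240: £10,540 meets the minimum, no increase.
Costs and fees: 10% of £10,540 = £1,054
Total recovery: £10,540 + £1,054 = £11,594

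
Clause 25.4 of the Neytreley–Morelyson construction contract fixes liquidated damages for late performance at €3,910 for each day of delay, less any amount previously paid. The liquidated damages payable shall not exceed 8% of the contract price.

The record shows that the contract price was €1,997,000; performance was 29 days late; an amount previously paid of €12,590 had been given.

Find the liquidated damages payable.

Per-day damages: 29 × €3,910 = €113,390
Less amount previously paid: €113,390 − €12,590 = €100,800
Cap: 8% of €1,997,000 = €159,760
Cap at €159,760: €100,800 is within the cap, no reduction.

€100,800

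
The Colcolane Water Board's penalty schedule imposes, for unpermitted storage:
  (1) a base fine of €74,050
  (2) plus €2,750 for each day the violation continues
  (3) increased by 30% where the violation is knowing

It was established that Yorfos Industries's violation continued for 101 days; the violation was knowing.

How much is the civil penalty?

Per-day component: 101 × €2,750 = €277,750
Base plus per-day: €74,050 + €277,750 = €351,800
Enhancement: 30% of €351,800 = €105,540
Enhanced fine: €351,800 + €105,540 = €457,340

€457,340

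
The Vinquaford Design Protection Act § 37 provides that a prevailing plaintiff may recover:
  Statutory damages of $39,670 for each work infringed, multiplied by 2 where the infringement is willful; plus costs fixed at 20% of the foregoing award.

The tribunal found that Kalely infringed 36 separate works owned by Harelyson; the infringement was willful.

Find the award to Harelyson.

$3,427,488

Statutory damages: 36 × $39,670 = $1,428,120
Doubled: 2 × $1,428,120 = $2,856,240
Costs: 20% of $2,856,240 = $571,248
Award plus costs: $2,856,240 + $571,248 = $3,427,488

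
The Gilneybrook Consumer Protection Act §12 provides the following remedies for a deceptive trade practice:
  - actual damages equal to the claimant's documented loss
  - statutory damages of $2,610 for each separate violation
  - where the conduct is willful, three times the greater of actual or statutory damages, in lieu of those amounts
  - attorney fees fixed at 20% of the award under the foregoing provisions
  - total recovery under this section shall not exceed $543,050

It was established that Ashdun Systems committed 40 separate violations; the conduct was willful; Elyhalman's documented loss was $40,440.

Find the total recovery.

Total recovery: $375,840

Statutory damages: 40 × $2,610 = $104,400
Greater of actual damages ($40,440) or statutory damages ($104,400): $104,400
Trebled: 3 × $104,400 = $313,200
Attorney fees: 20% of $313,200 = $62,640
Total before cap: $313,200 + $62,640 = $375,840
Cap at $543,050: $375,840 is within the cap, no reduction.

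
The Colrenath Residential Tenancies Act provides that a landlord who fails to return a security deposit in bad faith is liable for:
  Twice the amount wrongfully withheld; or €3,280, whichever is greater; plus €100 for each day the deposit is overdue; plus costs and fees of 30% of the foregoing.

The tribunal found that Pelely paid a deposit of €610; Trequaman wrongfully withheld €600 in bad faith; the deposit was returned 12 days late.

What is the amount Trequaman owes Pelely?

Doubled: 2 × €600 = €1,200
Minimum €3,280: €1,200 is below the minimum → €3,280
Late-return penalty: 12 × €100 = €1,200
Damages plus late penalty: €3,280 + €1,200 = €4,480
Costs and fees: 30% of €4,480 = €1,344
Total recovery: €4,480 + €1,344 = €5,824

Recovery: €5,824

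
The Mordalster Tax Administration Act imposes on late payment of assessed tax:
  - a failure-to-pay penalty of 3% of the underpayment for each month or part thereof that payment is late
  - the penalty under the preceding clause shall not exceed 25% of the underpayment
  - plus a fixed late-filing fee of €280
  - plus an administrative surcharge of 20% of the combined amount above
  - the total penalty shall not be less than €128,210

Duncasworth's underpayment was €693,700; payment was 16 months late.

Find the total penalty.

Accrued rate: 3% × 16 = 48%, capped at 25% → 25%
Failure-to-pay penalty: 25% of €693,700 = €173,425
Penalty before surcharge: €173,425 + €280 = €173,705
Administrative surcharge: 20% of €173,705 = €34,741
Total penalty: €173,705 + €34,741 = €208,446
Minimum €128,210: €208,446 meets the minimum, no increase.

€208,446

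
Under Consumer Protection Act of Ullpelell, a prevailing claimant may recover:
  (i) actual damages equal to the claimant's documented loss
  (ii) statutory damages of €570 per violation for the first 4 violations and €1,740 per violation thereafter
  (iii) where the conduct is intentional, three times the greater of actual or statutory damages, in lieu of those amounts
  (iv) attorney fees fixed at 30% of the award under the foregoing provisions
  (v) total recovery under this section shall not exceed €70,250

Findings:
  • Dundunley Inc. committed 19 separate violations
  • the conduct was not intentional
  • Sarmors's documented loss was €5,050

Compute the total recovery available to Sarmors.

€43,459

First 4 violations: 4 × €570 = €2,280
Remaining violations: (19 − 4) × €1,740 = €26,100
Statutory damages: €2,280 + €26,100 = €28,380
Conduct not intentional: the in-lieu enhancement does not apply.
Actual plus statutory damages: €5,050 + €28,380 = €33,430
Attorney fees: 30% of €33,430 = €10,029
Total before cap: €33,430 + €10,029 = €43,459
Cap at €70,250: €43,459 is within the cap, no reduction.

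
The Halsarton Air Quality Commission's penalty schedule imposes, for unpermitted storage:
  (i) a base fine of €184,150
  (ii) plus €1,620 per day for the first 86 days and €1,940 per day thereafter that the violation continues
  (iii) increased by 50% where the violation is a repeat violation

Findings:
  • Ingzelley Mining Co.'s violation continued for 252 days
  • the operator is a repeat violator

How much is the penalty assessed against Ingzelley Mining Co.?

€968,265

First 86 days: 86 × €1,620 = €139,320
Remaining days: (252 − 86) × €1,940 = €322,040
Per-day component: €139,320 + €322,040 = €461,360
Base plus per-day: €184,150 + €461,360 = €645,510
Enhancement: 50% of €645,510 = €322,755
Enhanced fine: €645,510 + €322,755 = €968,265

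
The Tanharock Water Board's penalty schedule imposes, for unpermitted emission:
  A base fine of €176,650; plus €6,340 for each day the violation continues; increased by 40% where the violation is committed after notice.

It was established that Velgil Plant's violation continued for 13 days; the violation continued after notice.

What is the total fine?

€362,698

Per-day component: 13 × €6,340 = €82,420
Base plus per-day: €176,650 + €82,420 = €259,070
Enhancement: 40% of €259,070 = €103,628
Enhanced fine: €259,070 + €103,628 = €362,698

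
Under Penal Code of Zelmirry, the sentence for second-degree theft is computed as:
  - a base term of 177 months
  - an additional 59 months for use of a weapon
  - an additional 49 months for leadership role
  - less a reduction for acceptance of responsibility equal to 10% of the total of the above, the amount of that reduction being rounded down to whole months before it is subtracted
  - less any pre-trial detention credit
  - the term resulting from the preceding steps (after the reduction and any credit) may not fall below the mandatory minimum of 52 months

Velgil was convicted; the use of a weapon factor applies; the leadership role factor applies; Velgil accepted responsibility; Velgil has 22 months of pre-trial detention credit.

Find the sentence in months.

235 months

Use of a weapon enhancement: +59 months
Leadership role enhancement: +49 months
Adjusted term: 177 months + 59 months + 49 months = 285 months
Acceptance of responsibility reduction: 10% of 285 months = 28 months (rounded down)
After reduction: 285 − 28 = 257 months
Less pre-trial detention credit: 257 months − 22 months = 235 months
Minimum 52 months: 235 months meets the minimum, no increase.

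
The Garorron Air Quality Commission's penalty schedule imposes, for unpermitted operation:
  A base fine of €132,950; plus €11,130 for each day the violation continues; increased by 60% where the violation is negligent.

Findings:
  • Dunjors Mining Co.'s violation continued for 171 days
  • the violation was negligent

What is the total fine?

Per-day component: 171 × €11,130 = €1,903,230
Base plus per-day: €132,950 + €1,903,230 = €2,036,180
Enhancement: 60% of €2,036,180 = €1,221,708
Enhanced fine: €2,036,180 + €1,221,708 = €3,257,888

€3,257,888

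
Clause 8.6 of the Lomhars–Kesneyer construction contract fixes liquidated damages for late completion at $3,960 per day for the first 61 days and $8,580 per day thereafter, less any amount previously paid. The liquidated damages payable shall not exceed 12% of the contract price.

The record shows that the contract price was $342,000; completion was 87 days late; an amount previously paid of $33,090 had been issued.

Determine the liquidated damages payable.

Liquidated damages: $41,040

First 61 days: 61 × $3,960 = $241,560
Remaining days: (87 − 61) × $8,580 = $223,080
Accrued per-day damages: $241,560 + $223,080 = $464,640
Less amount previously paid: $464,640 − $33,090 = $431,550
Cap: 12% of $342,000 = $41,040
Cap at $41,040: $431,550 exceeds the cap → $41,040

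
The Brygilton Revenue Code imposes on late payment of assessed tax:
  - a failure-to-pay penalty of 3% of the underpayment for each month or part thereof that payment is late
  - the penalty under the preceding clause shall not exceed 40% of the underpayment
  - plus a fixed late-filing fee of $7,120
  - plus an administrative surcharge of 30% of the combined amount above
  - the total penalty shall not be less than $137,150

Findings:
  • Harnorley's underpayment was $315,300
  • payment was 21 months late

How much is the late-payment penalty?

Accrued rate: 3% × 21 = 63%, capped at 40% → 40%
Failure-to-pay penalty: 40% of $315,300 = $126,120
Penalty before surcharge: $126,120 + $7,120 = $133,240
Administrative surcharge: 30% of $133,240 = $39,972
Total penalty: $133,240 + $39,972 = $173,212
Minimum $137,150: $173,212 meets the minimum, no increase.

Penalty: $173,212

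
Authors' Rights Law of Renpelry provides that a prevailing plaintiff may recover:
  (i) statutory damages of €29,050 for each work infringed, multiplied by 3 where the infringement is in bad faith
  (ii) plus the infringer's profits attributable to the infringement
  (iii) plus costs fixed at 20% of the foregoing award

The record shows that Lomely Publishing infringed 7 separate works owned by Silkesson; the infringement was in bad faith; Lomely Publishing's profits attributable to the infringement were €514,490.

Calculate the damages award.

Award: €1,349,448

Statutory damages: 7 × €29,050 = €203,350
Trebled: 3 × €203,350 = €610,050
Combined award: €610,050 + €514,490 = €1,124,540
Costs: 20% of €1,124,540 = €224,908
Award plus costs: €1,124,540 + €224,908 = €1,349,448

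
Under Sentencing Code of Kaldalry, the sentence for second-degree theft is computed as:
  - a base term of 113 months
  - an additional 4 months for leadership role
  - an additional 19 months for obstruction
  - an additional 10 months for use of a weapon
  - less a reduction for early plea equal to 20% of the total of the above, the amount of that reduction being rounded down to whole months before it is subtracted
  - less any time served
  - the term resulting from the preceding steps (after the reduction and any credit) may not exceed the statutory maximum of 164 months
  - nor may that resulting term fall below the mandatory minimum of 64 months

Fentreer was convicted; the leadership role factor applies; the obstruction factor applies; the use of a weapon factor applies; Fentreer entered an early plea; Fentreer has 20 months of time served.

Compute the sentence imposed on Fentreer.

Leadership role enhancement: +4 months
Obstruction enhancement: +19 months
Use of a weapon enhancement: +10 months
Adjusted term: 113 months + 4 months + 19 months + 10 months = 146 months
Early plea reduction: 20% of 146 months = 29 months (rounded down)
After reduction: 146 − 29 = 117 months
Less time served: 117 months − 20 months = 97 months
Cap at 164 months: 97 months is within the cap, no reduction.
Minimum 64 months: 97 months meets the minimum, no increase.

97 months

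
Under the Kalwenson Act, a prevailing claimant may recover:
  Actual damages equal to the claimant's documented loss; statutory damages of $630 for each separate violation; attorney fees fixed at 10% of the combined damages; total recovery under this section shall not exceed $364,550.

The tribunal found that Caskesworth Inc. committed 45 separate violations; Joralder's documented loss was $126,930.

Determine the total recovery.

Statutory damages: 45 × $630 = $28,350
Combined damages: $126,930 + $28,350 = $155,280
Attorney fees: 10% of $155,280 = $15,528
Total before cap: $155,280 + $15,528 = $170,808
Cap at $364,550: $170,808 is within the cap, no reduction.

$170,808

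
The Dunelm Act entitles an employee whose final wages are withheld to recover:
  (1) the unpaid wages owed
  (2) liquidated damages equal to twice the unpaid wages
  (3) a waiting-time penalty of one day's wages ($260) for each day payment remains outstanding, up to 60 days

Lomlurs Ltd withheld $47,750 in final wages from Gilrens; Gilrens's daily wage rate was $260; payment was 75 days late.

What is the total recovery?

Total award: $158,850

Doubled: 2 × $47,750 = $95,500
Penalty days: min(75, 60) = 60
Waiting-time penalty: 60 × $260 = $15,600
Total award: $47,750 + $95,500 + $15,600 = $158,850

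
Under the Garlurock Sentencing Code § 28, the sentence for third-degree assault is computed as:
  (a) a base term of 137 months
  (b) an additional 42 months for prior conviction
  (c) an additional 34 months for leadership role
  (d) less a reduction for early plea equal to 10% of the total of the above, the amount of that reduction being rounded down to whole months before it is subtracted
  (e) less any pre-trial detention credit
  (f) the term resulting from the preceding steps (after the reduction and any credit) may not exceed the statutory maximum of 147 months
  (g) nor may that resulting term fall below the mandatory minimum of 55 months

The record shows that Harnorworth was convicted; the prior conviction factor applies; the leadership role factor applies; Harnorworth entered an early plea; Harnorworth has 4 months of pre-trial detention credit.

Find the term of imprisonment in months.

Sentence: 147 months

Prior conviction enhancement: +42 months
Leadership role enhancement: +34 months
Adjusted term: 137 months + 42 months + 34 months = 213 months
Early plea reduction: 10% of 213 months = 21 months (rounded down)
After reduction: 213 − 21 = 192 months
Less pre-trial detention credit: 192 months − 4 months = 188 months
Cap at 147 months: 188 months exceeds the cap → 147 months
Minimum 55 months: 147 months meets the minimum, no increase.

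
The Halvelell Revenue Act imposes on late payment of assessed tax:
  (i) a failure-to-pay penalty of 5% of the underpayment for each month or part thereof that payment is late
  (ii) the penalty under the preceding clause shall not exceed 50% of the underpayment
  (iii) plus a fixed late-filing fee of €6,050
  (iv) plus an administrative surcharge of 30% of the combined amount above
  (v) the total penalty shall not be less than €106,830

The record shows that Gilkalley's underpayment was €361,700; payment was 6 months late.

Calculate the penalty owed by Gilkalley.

Accrued rate: 5% × 6 = 30%, capped at 50% → 30%
Failure-to-pay penalty: 30% of €361,700 = €108,510
Penalty before surcharge: €108,510 + €6,050 = €114,560
Administrative surcharge: 30% of €114,560 = €34,368
Total penalty: €114,560 + €34,368 = €148,928
Minimum €106,830: €148,928 meets the minimum, no increase.

€148,928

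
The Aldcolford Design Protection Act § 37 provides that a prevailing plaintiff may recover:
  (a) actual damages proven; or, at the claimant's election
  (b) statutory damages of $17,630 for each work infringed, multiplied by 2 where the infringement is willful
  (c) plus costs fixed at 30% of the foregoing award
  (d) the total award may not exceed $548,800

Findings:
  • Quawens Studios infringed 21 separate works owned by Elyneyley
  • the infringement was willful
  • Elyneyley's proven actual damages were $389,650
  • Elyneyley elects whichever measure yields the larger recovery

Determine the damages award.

Statutory damages: 21 × $17,630 = $370,230
Doubled: 2 × $370,230 = $740,460
Greater of actual damages ($389,650) or enhanced statutory damages ($740,460): $740,460
Costs: 30% of $740,460 = $222,138
Award plus costs: $740,460 + $222,138 = $962,598
Cap at $548,800: $962,598 exceeds the cap → $548,800

$548,800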